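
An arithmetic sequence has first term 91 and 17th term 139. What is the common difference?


d = (aₙ - a₁)/(n-1)
= (139 - 91)/(17-1)
= 48/16 = 3

d = 3


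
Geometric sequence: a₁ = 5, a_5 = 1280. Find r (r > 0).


r^(n-1) = aₙ/a₁
r^4 = 1280/5 = 256
r = 256^(1/4)
= ±4; taking r > 0 gives r = 4

r = 4


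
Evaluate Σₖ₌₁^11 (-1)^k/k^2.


S = -1 + 1/4 - 1/9 + 1/16 - 1/25 + 1/36 - 1/49 + 1/64 ± ...
= -0.8262
(Full series converges to -π²/12 ≈ -0.8225)

S_11 = -0.8262


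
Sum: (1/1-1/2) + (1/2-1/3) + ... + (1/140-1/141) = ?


Telescoping: adjacent terms cancel.
= 1/1 - 1/141
= 1 - 1/141 = 140/141

Sum = 140/141


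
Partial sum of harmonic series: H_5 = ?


H_5 = 1/1 + 1/2 + 1/3 + 1/4 + 1/5
= 137/60
≈ 2.2833

H_5 = 137/60 ≈ 2.2833


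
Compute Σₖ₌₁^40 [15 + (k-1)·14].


aₙ = 15 + (40-1)×14 = 561
Sₙ = n(a₁+aₙ)/2 = 40×(15+561)/2
= 40×576/2 = 11520

S_40 = 11520


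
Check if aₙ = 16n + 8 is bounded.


aₙ = 16n + 8 → as n→∞, aₙ→∞
No finite upper bound exists
The sequence is UNBOUNDED

Unbounded (aₙ → ∞ as n → ∞)


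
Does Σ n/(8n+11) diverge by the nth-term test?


lim(n→∞) n/(8n+11) = 1/8 = 1/8  (divide numerator and denominator by n)
lim aₙ = 1/8 ≠ 0 → series DIVERGES

Diverges (lim aₙ = 1/8 ≠ 0)


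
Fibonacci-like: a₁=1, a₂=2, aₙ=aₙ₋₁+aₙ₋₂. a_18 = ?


Computing iteratively: 1, 2, 3, 5, 8, 13, 21, 34, 55, 89, 144, 233, ...
a_18 = 4181

a_18 = 4181


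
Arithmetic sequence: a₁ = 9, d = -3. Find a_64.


aₙ = a₁ + (n-1)d
= 9 + (64-1)×-3
= 9 - 189
= -180

a_64 = -180


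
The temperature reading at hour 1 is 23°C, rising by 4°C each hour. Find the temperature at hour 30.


aₙ = a₁ + (n-1)d
= 23 + (30-1)×4
= 23 + 116
= 139

a_30 = 139


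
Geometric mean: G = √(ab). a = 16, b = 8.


GM = √(16×8) = √128 = 11.3137

GM = 11.3137


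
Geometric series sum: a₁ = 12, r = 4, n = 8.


Sₙ = 12×(4^8 - 1)/(4 - 1)
= 12×(65536 - 1)/3
= 12×65535/3
= 262140

S_8 = 262140


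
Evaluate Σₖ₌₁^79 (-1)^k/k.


S = -1 + 1/2 - 1/3 + 1/4 - 1/5 + 1/6 - 1/7 + 1/8 ± ...
= -0.6994
(Full series converges to -ln(2) ≈ -0.6931)

S_79 = -0.6994


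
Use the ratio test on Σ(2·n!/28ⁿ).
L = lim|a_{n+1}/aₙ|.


aₙ = 2·n!/28^n
a_{n+1}/aₙ = (n+1)!/28^(n+1) × 28^n/n!  (constant 2 cancels)
= (n+1)/28
L = lim(n→∞) (n+1)/28 = ∞
L > 1 → series DIVERGES

Diverges (ratio test: L = ∞ > 1)


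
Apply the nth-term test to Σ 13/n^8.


lim(n→∞) 13/n^8 = 0
lim aₙ = 0 → nth-term test is INCONCLUSIVE
(Need other tests; this is actually a convergent p-series with p=8 > 1)

Inconclusive (lim aₙ = 0; need another test)


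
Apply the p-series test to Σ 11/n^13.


p-series test: Σ c/n^p converges if p > 1, diverges if p ≤ 1 (constant c > 0 doesn't affect convergence).
p = 13
13 > 1 → CONVERGES

Converges (p = 13 > 1)


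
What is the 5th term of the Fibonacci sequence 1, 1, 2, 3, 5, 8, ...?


Fibonacci sequence: 1, 1, 2, 3, 5
F(5) = 5

F(5) = 5


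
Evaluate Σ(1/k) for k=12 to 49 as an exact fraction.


Σₖ₌12^49 1/k = 1/12 + 1/13 + 1/14 + ... + 1/49
= 4522522398000006949811/3099044504245996706400
≈ 1.4593

Sum = 4522522398000006949811/3099044504245996706400 ≈ 1.4593


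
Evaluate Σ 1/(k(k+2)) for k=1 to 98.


1/(k(k+2)) = (1/2)·(1/k - 1/(k+2)) (partial fractions)
Telescoping: Σ = (1/2)·(1 + 1/2 - 1/99 - 1/100) = 14651/19800

Sum = 14651/19800


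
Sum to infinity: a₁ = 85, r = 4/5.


S∞ = a₁/(1-r) = 85/(1 - 4/5)
= 85/(1/5)
= 425

S∞ = 425


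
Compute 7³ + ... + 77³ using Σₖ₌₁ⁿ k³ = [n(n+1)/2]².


Σₖ₌7^77 k³ = [77·78/2]² − [6·7/2]²
= 9018009 − 441 = 9017568

Σk³ = 9017568


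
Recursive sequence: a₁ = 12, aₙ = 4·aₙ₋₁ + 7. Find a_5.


Computing step by step:
a_1 = 12
a_2 = 55
a_3 = 227
a_4 = 915
a_5 = 3667


a_5 = 3667


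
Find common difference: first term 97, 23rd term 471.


d = (aₙ - a₁)/(n-1)
= (471 - 97)/(23-1)
= 374/22 = 17

d = 17


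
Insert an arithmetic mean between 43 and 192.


AM = (43 + 192)/2 = 235/2 = 117.5

AM = 117.5


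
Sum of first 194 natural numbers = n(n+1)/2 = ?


n(n+1)/2 = 194×195/2 = 37830/2 = 18915

Σk = 18915


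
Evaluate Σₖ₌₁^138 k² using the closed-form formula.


n = 138
n(n+1)(2n+1)/6 = 138×139×277/6
= 5313414/6 = 885569

Σk² = 885569


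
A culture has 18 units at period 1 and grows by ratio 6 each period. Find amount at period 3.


aₙ = a₁·r^(n-1)
= 18×6^2
= 18×36
= 648

a_3 = 648


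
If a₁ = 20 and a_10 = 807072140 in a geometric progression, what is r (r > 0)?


r^(n-1) = aₙ/a₁
r^9 = 807072140/20 = 40353607
r = 40353607^(1/9)
= 7

r = 7


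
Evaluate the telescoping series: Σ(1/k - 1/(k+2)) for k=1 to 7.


Telescoping with gap 2: two head and two tail terms survive.
= (1 + 1/2) - (1/8 + 1/9)
= 3/2 - 1/8 - 1/9 = 91/72

Sum = 91/72


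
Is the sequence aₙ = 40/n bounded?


a₁ = 40, a₂ = 40/2, a₃ = 40/3, ...
0 < aₙ ≤ 40 for all n ≥ 1
Lower bound: 0, Upper bound: 40
The sequence IS bounded

Bounded (0 < aₙ ≤ 40)


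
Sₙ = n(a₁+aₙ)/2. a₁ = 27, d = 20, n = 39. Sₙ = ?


aₙ = 27 + (39-1)×20 = 787
Sₙ = n(a₁+aₙ)/2 = 39×(27+787)/2
= 39×814/2 = 15873

S_39 = 15873


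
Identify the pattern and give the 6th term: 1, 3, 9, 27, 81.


Pattern: geometric (r=3)
Terms: 1, 3, 9, 27, 81
Next term = 243

Next term = 243


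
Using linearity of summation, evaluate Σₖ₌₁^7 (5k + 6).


Σ(5k+6) = 5·Σk + 6·n
= 5·28 + 6·7
= 140 + 42 = 182

Σ = 182


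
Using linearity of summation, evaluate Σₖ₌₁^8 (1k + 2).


Σ(1k+2) = 1·Σk + 2·n
= 1·36 + 2·8
= 36 + 16 = 52

Σ = 52


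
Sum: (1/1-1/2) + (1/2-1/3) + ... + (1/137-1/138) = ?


Telescoping: adjacent terms cancel.
= 1/1 - 1/138
= 1 - 1/138 = 137/138

Sum = 137/138


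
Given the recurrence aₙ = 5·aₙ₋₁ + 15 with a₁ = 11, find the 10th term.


Computing step by step:
a_1 = 11
a_2 = 70
a_3 = 365
a_4 = 1840
a_5 = 9215
a_6 = 46090
a_7 = 230465
a_8 = 1152340
a_9 = 5761715
a_10 = 28808590


a_10 = 28808590


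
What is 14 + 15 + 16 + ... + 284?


Σₖ₌14^284 k = Σₖ₌₁^284 k − Σₖ₌₁^13 k
= 284·285/2 − 13·14/2
= 40470 − 91 = 40379

Σk = 40379


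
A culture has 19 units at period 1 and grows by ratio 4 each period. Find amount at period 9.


aₙ = a₁·r^(n-1)
= 19×4^8
= 19×65536
= 1245184

a_9 = 1245184


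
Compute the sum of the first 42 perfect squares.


n = 42
n(n+1)(2n+1)/6 = 42×43×85/6
= 153510/6 = 25585

Σk² = 25585


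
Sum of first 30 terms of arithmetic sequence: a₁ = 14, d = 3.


aₙ = 14 + (30-1)×3 = 101
Sₙ = n(a₁+aₙ)/2 = 30×(14+101)/2
= 30×115/2 = 1725

S_30 = 1725


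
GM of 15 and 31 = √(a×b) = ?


GM = √(15×31) = √465 = 21.5639

GM = 21.5639


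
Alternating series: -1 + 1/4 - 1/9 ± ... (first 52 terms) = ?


S = -1 + 1/4 - 1/9 + 1/16 - 1/25 + 1/36 - 1/49 + 1/64 ± ...
= -0.8223
(Full series converges to -π²/12 ≈ -0.8225)

S_52 = -0.8223


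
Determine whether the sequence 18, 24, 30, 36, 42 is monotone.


Differences: 6, 6, 6, 6
All differences > 0 → strictly INCREASING

Monotonically increasing


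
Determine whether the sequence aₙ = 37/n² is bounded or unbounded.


a₁ = 37, a₂ = 37/4, a₃ = 37/9, ...
0 < aₙ ≤ 37 for all n ≥ 1
The sequence IS bounded

Bounded (0 < aₙ ≤ 37)


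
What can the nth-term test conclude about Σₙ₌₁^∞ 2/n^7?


lim(n→∞) 2/n^7 = 0
lim aₙ = 0 → nth-term test is INCONCLUSIVE
(Need other tests; this is actually a convergent p-series with p=7 > 1)

Inconclusive (lim aₙ = 0; need another test)


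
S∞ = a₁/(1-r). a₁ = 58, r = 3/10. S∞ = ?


S∞ = a₁/(1-r) = 58/(1 - 3/10)
= 58/(7/10)
= 580/7

S∞ = 580/7


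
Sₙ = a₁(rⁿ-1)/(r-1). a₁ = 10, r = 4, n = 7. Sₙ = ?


Sₙ = 10×(4^7 - 1)/(4 - 1)
= 10×(16384 - 1)/3
= 10×16383/3
= 54610

S_7 = 54610


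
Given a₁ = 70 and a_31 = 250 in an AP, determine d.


d = (aₙ - a₁)/(n-1)
= (250 - 70)/(31-1)
= 180/30 = 6

d = 6


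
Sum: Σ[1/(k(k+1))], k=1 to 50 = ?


1/(k(k+1)) = 1/k - 1/(k+1) (partial fractions)
Telescoping: Σ = 1 - 1/51 = 50/51

Sum = 50/51


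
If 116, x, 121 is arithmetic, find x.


AM = (116 + 121)/2 = 237/2 = 118.5

AM = 118.5


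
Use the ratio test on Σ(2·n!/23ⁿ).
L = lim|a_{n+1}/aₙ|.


aₙ = 2·n!/23^n
a_{n+1}/aₙ = (n+1)!/23^(n+1) × 23^n/n!  (constant 2 cancels)
= (n+1)/23
L = lim(n→∞) (n+1)/23 = ∞
L > 1 → series DIVERGES

Diverges (ratio test: L = ∞ > 1)


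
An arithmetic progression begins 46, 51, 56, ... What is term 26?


aₙ = a₁ + (n-1)d
= 46 + (26-1)×5
= 46 + 125
= 171

a_26 = 171


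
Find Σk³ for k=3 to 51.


Σₖ₌3^51 k³ = [51·52/2]² − [2·3/2]²
= 1758276 − 9 = 1758267

Σk³ = 1758267


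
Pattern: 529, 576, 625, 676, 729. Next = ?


Pattern: perfect squares: n²
Terms: 529, 576, 625, 676, 729
Next term = 784

Next term = 784


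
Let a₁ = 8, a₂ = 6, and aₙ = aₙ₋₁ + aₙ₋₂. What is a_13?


Computing iteratively: 8, 6, 14, 20, 34, 54, 88, 142, 230, 372, 602, 974, ...
a_13 = 1576

a_13 = 1576


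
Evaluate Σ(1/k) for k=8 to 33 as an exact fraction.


Σₖ₌8^33 1/k = 1/8 + 1/9 + 1/10 + ... + 1/33
= 19638109753429/13127595717600
≈ 1.4959

Sum = 19638109753429/13127595717600 ≈ 1.4959


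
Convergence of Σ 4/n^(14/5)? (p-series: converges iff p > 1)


p-series test: Σ c/n^p converges if p > 1, diverges if p ≤ 1 (constant c > 0 doesn't affect convergence).
p = 14/5
14/5 > 1 → CONVERGES

Converges (p = 14/5 > 1)


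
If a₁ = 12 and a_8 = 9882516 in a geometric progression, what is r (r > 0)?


r^(n-1) = aₙ/a₁
r^7 = 9882516/12 = 823543
r = 823543^(1/7)
= 7

r = 7


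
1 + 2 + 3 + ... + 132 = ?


n(n+1)/2 = 132×133/2 = 17556/2 = 8778

Σk = 8778


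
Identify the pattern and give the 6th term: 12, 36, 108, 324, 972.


Pattern: geometric (r=3)
Terms: 12, 36, 108, 324, 972
Next term = 2916

Next term = 2916


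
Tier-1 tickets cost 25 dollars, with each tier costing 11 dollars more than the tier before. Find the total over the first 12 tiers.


aₙ = 25 + (12-1)×11 = 146
Sₙ = n(a₁+aₙ)/2 = 12×(25+146)/2
= 12×171/2 = 1026

S_12 = 1026


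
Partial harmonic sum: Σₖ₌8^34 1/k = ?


Σₖ₌8^34 1/k = 1/8 + 1/9 + 1/10 + ... + 1/34
= 20024215509829/13127595717600
≈ 1.5254

Sum = 20024215509829/13127595717600 ≈ 1.5254


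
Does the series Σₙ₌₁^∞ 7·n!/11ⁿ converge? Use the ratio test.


aₙ = 7·n!/11^n
a_{n+1}/aₙ = (n+1)!/11^(n+1) × 11^n/n!  (constant 7 cancels)
= (n+1)/11
L = lim(n→∞) (n+1)/11 = ∞
L > 1 → series DIVERGES

Diverges (ratio test: L = ∞ > 1)


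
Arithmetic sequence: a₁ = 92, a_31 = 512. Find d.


d = (aₙ - a₁)/(n-1)
= (512 - 92)/(31-1)
= 420/30 = 14

d = 14


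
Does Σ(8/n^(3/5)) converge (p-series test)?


p-series test: Σ c/n^p converges if p > 1, diverges if p ≤ 1 (constant c > 0 doesn't affect convergence).
p = 3/5
3/5 ≤ 1 → DIVERGES

Diverges (p = 3/5 ≤ 1)


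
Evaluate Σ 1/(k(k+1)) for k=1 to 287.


1/(k(k+1)) = 1/k - 1/(k+1) (partial fractions)
Telescoping: Σ = 1 - 1/288 = 287/288

Sum = 287/288


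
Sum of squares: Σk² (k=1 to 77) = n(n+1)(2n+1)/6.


n = 77
n(n+1)(2n+1)/6 = 77×78×155/6
= 930930/6 = 155155

Σk² = 155155


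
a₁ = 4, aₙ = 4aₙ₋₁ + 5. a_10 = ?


Computing step by step:
a_1 = 4
a_2 = 21
a_3 = 89
a_4 = 361
a_5 = 1449
a_6 = 5801
a_7 = 23209
a_8 = 92841
a_9 = 371369
a_10 = 1485481


a_10 = 1485481


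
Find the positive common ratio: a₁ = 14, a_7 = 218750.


r^(n-1) = aₙ/a₁
r^6 = 218750/14 = 15625
r = 15625^(1/6)
= ±5; taking r > 0 gives r = 5

r = 5


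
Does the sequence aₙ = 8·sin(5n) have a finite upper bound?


For all n, -1 ≤ sin(5n) ≤ 1, so -8 ≤ 8·sin(5n) ≤ 8
Lower bound: -8, Upper bound: 8
The sequence IS bounded

Bounded (-8 ≤ aₙ ≤ 8)


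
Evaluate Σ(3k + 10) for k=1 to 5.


Σ(3k+10) = 3·Σk + 10·n
= 3·15 + 10·5
= 45 + 50 = 95

Σ = 95


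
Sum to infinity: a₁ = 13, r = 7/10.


S∞ = a₁/(1-r) = 13/(1 - 7/10)
= 13/(3/10)
= 130/3

S∞ = 130/3


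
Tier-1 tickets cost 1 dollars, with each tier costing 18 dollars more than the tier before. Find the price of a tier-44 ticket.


aₙ = a₁ + (n-1)d
= 1 + (44-1)×18
= 1 + 774
= 775

a_44 = 775


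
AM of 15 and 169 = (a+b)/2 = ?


AM = (15 + 169)/2 = 184/2 = 92

AM = 92


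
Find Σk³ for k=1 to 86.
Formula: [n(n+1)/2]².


n(n+1)/2 = 86×87/2 = 3741
Σk³ = 3741² = 13995081

Σk³ = 13995081


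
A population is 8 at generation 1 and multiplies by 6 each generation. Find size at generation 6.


aₙ = a₁·r^(n-1)
= 8×6^5
= 8×7776
= 62208

a_6 = 62208


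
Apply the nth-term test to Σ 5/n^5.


lim(n→∞) 5/n^5 = 0
lim aₙ = 0 → nth-term test is INCONCLUSIVE
(Need other tests; this is actually a convergent p-series with p=5 > 1)

Inconclusive (lim aₙ = 0; need another test)


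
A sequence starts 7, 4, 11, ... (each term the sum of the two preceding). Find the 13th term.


Computing iteratively: 7, 4, 11, 15, 26, 41, 67, 108, 175, 283, 458, 741, ...
a_13 = 1199

a_13 = 1199


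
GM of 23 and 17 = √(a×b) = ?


GM = √(23×17) = √391 = 19.7737

GM = 19.7737


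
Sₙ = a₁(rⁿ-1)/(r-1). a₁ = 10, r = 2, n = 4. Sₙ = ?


Sₙ = 10×(2^4 - 1)/(2 - 1)
= 10×(16 - 1)/1
= 10×15/1
= 150

S_4 = 150


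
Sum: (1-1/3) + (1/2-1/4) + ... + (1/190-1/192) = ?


Telescoping with gap 2: two head and two tail terms survive.
= (1 + 1/2) - (1/191 + 1/192)
= 3/2 - 1/191 - 1/192 = 54625/36672

Sum = 54625/36672


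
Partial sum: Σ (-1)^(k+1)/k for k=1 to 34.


S = 1 - 1/2 + 1/3 - 1/4 + 1/5 - 1/6 + 1/7 - 1/8 ± ...
= 0.6787
(Full series converges to +ln(2) ≈ +0.6931)

S_34 = 0.6787


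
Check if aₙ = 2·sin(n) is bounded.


For all n, -1 ≤ sin(n) ≤ 1, so -2 ≤ 2·sin(n) ≤ 2
Lower bound: -2, Upper bound: 2
The sequence IS bounded

Bounded (-2 ≤ aₙ ≤ 2)


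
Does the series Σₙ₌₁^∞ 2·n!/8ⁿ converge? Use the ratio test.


aₙ = 2·n!/8^n
a_{n+1}/aₙ = (n+1)!/8^(n+1) × 8^n/n!  (constant 2 cancels)
= (n+1)/8
L = lim(n→∞) (n+1)/8 = ∞
L > 1 → series DIVERGES

Diverges (ratio test: L = ∞ > 1)


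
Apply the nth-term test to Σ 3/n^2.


lim(n→∞) 3/n^2 = 0
lim aₙ = 0 → nth-term test is INCONCLUSIVE
(Need other tests; this is actually a convergent p-series with p=2 > 1)

Inconclusive (lim aₙ = 0; need another test)


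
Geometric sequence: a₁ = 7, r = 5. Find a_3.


aₙ = a₁·r^(n-1)
= 7×5^2
= 7×25
= 175

a_3 = 175


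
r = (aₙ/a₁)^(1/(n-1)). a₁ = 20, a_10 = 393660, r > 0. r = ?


r^(n-1) = aₙ/a₁
r^9 = 393660/20 = 19683
r = 19683^(1/9)
= 3

r = 3


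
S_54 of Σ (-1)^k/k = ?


S = -1 + 1/2 - 1/3 + 1/4 - 1/5 + 1/6 - 1/7 + 1/8 ± ...
= -0.684
(Full series converges to -ln(2) ≈ -0.6931)

S_54 = -0.684


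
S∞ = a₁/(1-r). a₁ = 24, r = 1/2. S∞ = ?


S∞ = a₁/(1-r) = 24/(1 - 1/2)
= 24/(1/2)
= 48

S∞ = 48


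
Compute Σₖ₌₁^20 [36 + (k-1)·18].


aₙ = 36 + (20-1)×18 = 378
Sₙ = n(a₁+aₙ)/2 = 20×(36+378)/2
= 20×414/2 = 4140

S_20 = 4140


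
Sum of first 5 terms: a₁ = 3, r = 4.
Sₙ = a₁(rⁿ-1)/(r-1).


Sₙ = 3×(4^5 - 1)/(4 - 1)
= 3×(1024 - 1)/3
= 3×1023/3
= 1023

S_5 = 1023


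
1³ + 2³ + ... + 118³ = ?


n(n+1)/2 = 118×119/2 = 7021
Σk³ = 7021² = 49294441

Σk³ = 49294441


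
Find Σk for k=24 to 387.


Σₖ₌24^387 k = Σₖ₌₁^387 k − Σₖ₌₁^23 k
= 387·388/2 − 23·24/2
= 75078 − 276 = 74802

Σk = 74802


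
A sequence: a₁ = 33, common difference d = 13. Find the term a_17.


aₙ = a₁ + (n-1)d
= 33 + (17-1)×13
= 33 + 208
= 241

a_17 = 241


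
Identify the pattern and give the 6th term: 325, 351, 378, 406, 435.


Pattern: triangular numbers: n(n+1)/2
Terms: 325, 351, 378, 406, 435
Next term = 465

Next term = 465


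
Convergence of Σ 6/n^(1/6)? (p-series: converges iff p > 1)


p-series test: Σ c/n^p converges if p > 1, diverges if p ≤ 1 (constant c > 0 doesn't affect convergence).
p = 1/6
1/6 ≤ 1 → DIVERGES

Diverges (p = 1/6 ≤ 1)


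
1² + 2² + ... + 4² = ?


n = 4
n(n+1)(2n+1)/6 = 4×5×9/6
= 180/6 = 30

Σk² = 30


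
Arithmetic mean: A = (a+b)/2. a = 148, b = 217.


AM = (148 + 217)/2 = 365/2 = 182.5

AM = 182.5


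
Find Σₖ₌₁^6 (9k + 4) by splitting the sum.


Σ(9k+4) = 9·Σk + 4·n
= 9·21 + 4·6
= 189 + 24 = 213

Σ = 213


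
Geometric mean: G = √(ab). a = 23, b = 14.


GM = √(23×14) = √322 = 17.9444

GM = 17.9444


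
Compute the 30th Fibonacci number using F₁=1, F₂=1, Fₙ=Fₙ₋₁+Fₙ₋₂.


Fibonacci sequence: 1, 1, 2, 3, 5, 8, 13, 21, 34, 55, 89, ...
F(30) = 832040

F(30) = 832040


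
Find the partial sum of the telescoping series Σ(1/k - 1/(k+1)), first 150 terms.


Telescoping: adjacent terms cancel.
= 1/1 - 1/151
= 1 - 1/151 = 150/151

Sum = 150/151


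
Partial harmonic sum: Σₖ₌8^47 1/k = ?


Σₖ₌8^47 1/k = 1/8 + 1/9 + 1/10 + ... + 1/47
= 816866824984547958443/442720643463713815200
≈ 1.8451

Sum = 816866824984547958443/442720643463713815200 ≈ 1.8451


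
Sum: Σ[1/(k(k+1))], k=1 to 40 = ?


1/(k(k+1)) = 1/k - 1/(k+1) (partial fractions)
Telescoping: Σ = 1 - 1/41 = 40/41

Sum = 40/41


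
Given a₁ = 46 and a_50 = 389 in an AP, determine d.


d = (aₙ - a₁)/(n-1)
= (389 - 46)/(50-1)
= 343/49 = 7

d = 7


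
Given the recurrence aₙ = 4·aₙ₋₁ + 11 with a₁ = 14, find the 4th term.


Computing step by step:
a_1 = 14
a_2 = 67
a_3 = 279
a_4 = 1127


a_4 = 1127


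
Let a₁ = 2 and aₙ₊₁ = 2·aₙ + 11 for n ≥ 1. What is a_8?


Computing step by step:
a_1 = 2
a_2 = 15
a_3 = 41
a_4 = 93
a_5 = 197
a_6 = 405
a_7 = 821
a_8 = 1653


a_8 = 1653


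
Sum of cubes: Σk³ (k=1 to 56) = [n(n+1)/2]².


n(n+1)/2 = 56×57/2 = 1596
Σk³ = 1596² = 2547216

Σk³ = 2547216


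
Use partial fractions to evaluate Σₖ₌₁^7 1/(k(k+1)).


1/(k(k+1)) = 1/k - 1/(k+1) (partial fractions)
Telescoping: Σ = 1 - 1/8 = 7/8

Sum = 7/8


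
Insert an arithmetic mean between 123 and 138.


AM = (123 + 138)/2 = 261/2 = 130.5

AM = 130.5


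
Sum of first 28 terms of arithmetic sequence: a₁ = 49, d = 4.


aₙ = 49 + (28-1)×4 = 157
Sₙ = n(a₁+aₙ)/2 = 28×(49+157)/2
= 28×206/2 = 2884

S_28 = 2884


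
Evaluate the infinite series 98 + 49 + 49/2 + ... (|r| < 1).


S∞ = a₁/(1-r) = 98/(1 - 1/2)
= 98/(1/2)
= 196

S∞ = 196


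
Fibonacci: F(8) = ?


Fibonacci sequence: 1, 1, 2, 3, 5, 8, 13, 21
F(8) = 21

F(8) = 21


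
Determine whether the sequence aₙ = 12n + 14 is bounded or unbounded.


aₙ = 12n + 14 → as n→∞, aₙ→∞
No finite upper bound exists
The sequence is UNBOUNDED

Unbounded (aₙ → ∞ as n → ∞)


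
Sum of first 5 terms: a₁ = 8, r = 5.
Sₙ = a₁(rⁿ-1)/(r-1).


Sₙ = 8×(5^5 - 1)/(5 - 1)
= 8×(3125 - 1)/4
= 8×3124/4
= 6248

S_5 = 6248


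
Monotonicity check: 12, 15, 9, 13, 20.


Differences: 3, -6, 4, 7
Difference at position 1 is +3 (> 0) but position 2 is -6 (< 0) — sequence both rises and falls
→ NOT monotonic

Not monotonic


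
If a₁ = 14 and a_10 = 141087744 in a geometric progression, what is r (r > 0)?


r^(n-1) = aₙ/a₁
r^9 = 141087744/14 = 10077696
r = 10077696^(1/9)
= 6

r = 6


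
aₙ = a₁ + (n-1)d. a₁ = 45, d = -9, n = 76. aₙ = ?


aₙ = a₁ + (n-1)d
= 45 + (76-1)×-9
= 45 - 675
= -630

a_76 = -630


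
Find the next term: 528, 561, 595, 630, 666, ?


Pattern: triangular numbers: n(n+1)/2
Terms: 528, 561, 595, 630, 666
Next term = 703

Next term = 703


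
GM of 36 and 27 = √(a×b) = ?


GM = √(36×27) = √972 = 31.1769

GM = 31.1769


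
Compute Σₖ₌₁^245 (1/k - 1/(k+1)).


Telescoping: adjacent terms cancel.
= 1/1 - 1/246
= 1 - 1/246 = 245/246

Sum = 245/246


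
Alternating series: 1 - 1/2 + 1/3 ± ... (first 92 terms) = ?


S = 1 - 1/2 + 1/3 - 1/4 + 1/5 - 1/6 + 1/7 - 1/8 ± ...
= 0.6877
(Full series converges to +ln(2) ≈ +0.6931)

S_92 = 0.6877


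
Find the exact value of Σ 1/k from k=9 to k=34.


Σₖ₌9^34 1/k = 1/9 + 1/10 + 1/11 + ... + 1/34
= 18383266045129/13127595717600
≈ 1.4004

Sum = 18383266045129/13127595717600 ≈ 1.4004


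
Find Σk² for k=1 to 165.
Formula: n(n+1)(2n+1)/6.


n = 165
n(n+1)(2n+1)/6 = 165×166×331/6
= 9066090/6 = 1511015

Σk² = 1511015


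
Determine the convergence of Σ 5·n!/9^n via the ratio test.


aₙ = 5·n!/9^n
a_{n+1}/aₙ = (n+1)!/9^(n+1) × 9^n/n!  (constant 5 cancels)
= (n+1)/9
L = lim(n→∞) (n+1)/9 = ∞
L > 1 → series DIVERGES

Diverges (ratio test: L = ∞ > 1)


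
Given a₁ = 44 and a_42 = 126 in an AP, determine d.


d = (aₙ - a₁)/(n-1)
= (126 - 44)/(42-1)
= 82/41 = 2

d = 2


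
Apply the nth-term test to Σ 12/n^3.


lim(n→∞) 12/n^3 = 0
lim aₙ = 0 → nth-term test is INCONCLUSIVE
(Need other tests; this is actually a convergent p-series with p=3 > 1)

Inconclusive (lim aₙ = 0; need another test)


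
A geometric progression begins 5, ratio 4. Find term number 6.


aₙ = a₁·r^(n-1)
= 5×4^5
= 5×1024
= 5120

a_6 = 5120


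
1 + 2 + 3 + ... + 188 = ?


n(n+1)/2 = 188×189/2 = 35532/2 = 17766

Σk = 17766


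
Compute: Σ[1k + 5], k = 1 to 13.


Σ(1k+5) = 1·Σk + 5·n
= 1·91 + 5·13
= 91 + 65 = 156

Σ = 156


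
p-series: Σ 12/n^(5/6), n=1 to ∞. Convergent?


p-series test: Σ c/n^p converges if p > 1, diverges if p ≤ 1 (constant c > 0 doesn't affect convergence).
p = 5/6
5/6 ≤ 1 → DIVERGES

Diverges (p = 5/6 ≤ 1)


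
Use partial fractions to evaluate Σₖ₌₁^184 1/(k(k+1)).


1/(k(k+1)) = 1/k - 1/(k+1) (partial fractions)
Telescoping: Σ = 1 - 1/185 = 184/185

Sum = 184/185


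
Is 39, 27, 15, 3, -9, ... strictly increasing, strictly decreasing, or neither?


Differences: -12, -12, -12, -12
All differences < 0 → strictly DECREASING

Monotonically decreasing


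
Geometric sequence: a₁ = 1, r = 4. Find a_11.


aₙ = a₁·r^(n-1)
= 1×4^10
= 1×1048576
= 1048576

a_11 = 1048576


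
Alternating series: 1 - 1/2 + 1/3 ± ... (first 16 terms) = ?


S = 1 - 1/2 + 1/3 - 1/4 + 1/5 - 1/6 + 1/7 - 1/8 ± ...
= 0.6629
(Full series converges to +ln(2) ≈ +0.6931)

S_16 = 0.6629


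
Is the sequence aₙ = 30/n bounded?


a₁ = 30, a₂ = 30/2, a₃ = 30/3, ...
0 < aₙ ≤ 30 for all n ≥ 1
Lower bound: 0, Upper bound: 30
The sequence IS bounded

Bounded (0 < aₙ ≤ 30)


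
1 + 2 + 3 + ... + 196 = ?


n(n+1)/2 = 196×197/2 = 38612/2 = 19306

Σk = 19306


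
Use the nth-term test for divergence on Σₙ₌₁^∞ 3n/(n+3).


lim(n→∞) 3n/(n+3) = 3/1 = 3  (divide numerator and denominator by n)
lim aₙ = 3 ≠ 0 → series DIVERGES

Diverges (lim aₙ = 3 ≠ 0)


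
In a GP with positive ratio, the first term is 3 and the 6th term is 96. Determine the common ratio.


r^(n-1) = aₙ/a₁
r^5 = 96/3 = 32
r = 32^(1/5)
= 2

r = 2


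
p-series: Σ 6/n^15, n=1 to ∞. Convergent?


p-series test: Σ c/n^p converges if p > 1, diverges if p ≤ 1 (constant c > 0 doesn't affect convergence).
p = 15
15 > 1 → CONVERGES

Converges (p = 15 > 1)


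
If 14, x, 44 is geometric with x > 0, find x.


GM = √(14×44) = √616 = 24.8193

GM = 24.8193


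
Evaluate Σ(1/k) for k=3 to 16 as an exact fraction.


Σₖ₌3^16 1/k = 1/3 + 1/4 + 1/5 + ... + 1/16
= 1355479/720720
≈ 1.8807

Sum = 1355479/720720 ≈ 1.8807


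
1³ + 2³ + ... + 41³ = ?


n(n+1)/2 = 41×42/2 = 861
Σk³ = 861² = 741321

Σk³ = 741321


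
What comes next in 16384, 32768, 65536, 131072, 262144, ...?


Pattern: powers of 2: 2ⁿ
Terms: 16384, 32768, 65536, 131072, 262144
Next term = 524288

Next term = 524288


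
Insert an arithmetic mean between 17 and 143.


AM = (17 + 143)/2 = 160/2 = 80

AM = 80


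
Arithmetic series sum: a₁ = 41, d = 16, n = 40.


aₙ = 41 + (40-1)×16 = 665
Sₙ = n(a₁+aₙ)/2 = 40×(41+665)/2
= 40×706/2 = 14120

S_40 = 14120


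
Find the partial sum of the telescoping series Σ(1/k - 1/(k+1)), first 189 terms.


Telescoping: adjacent terms cancel.
= 1/1 - 1/190
= 1 - 1/190 = 189/190

Sum = 189/190


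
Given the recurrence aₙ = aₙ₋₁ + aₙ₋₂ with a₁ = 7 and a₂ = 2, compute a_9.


Computing iteratively: 7, 2, 9, 11, 20, 31, 51, 82, 133
a_9 = 133

a_9 = 133


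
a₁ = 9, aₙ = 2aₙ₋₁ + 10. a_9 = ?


Computing step by step:
a_1 = 9
a_2 = 28
a_3 = 66
a_4 = 142
a_5 = 294
a_6 = 598
a_7 = 1206
a_8 = 2422
a_9 = 4854


a_9 = 4854


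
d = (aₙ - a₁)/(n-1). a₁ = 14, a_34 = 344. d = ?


d = (aₙ - a₁)/(n-1)
= (344 - 14)/(34-1)
= 330/33 = 10

d = 10


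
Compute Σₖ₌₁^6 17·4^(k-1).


Sₙ = 17×(4^6 - 1)/(4 - 1)
= 17×(4096 - 1)/3
= 17×4095/3
= 23205

S_6 = 23205


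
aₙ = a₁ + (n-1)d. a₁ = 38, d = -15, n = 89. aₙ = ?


aₙ = a₁ + (n-1)d
= 38 + (89-1)×-15
= 38 - 1320
= -1282

a_89 = -1282


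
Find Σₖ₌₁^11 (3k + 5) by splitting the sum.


Σ(3k+5) = 3·Σk + 5·n
= 3·66 + 5·11
= 198 + 55 = 253

Σ = 253


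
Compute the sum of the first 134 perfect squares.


n = 134
n(n+1)(2n+1)/6 = 134×135×269/6
= 4866210/6 = 811035

Σk² = 811035


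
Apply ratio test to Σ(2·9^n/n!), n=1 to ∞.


aₙ = 2·9^n/n!
a_{n+1}/aₙ = 9^(n+1)/(n+1)! × n!/9^n  (constant 2 cancels)
= 9/(n+1)
L = lim(n→∞) 9/(n+1) = 0
L < 1 → series CONVERGES

Converges (ratio test: L = 0 < 1)


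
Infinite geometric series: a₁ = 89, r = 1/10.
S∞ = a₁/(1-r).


S∞ = a₁/(1-r) = 89/(1 - 1/10)
= 89/(9/10)
= 890/9

S∞ = 890/9


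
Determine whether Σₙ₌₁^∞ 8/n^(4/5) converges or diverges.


p-series test: Σ c/n^p converges if p > 1, diverges if p ≤ 1 (constant c > 0 doesn't affect convergence).
p = 4/5
4/5 ≤ 1 → DIVERGES

Diverges (p = 4/5 ≤ 1)


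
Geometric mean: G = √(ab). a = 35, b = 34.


GM = √(35×34) = √1190 = 34.4964

GM = 34.4964


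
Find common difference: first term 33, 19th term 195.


d = (aₙ - a₁)/(n-1)
= (195 - 33)/(19-1)
= 162/18 = 9

d = 9


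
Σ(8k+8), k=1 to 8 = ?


Σ(8k+8) = 8·Σk + 8·n
= 8·36 + 8·8
= 288 + 64 = 352

Σ = 352


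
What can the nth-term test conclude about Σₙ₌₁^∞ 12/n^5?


lim(n→∞) 12/n^5 = 0
lim aₙ = 0 → nth-term test is INCONCLUSIVE
(Need other tests; this is actually a convergent p-series with p=5 > 1)

Inconclusive (lim aₙ = 0; need another test)


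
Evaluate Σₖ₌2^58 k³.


Σₖ₌2^58 k³ = [58·59/2]² − [1·2/2]²
= 2927521 − 1 = 2927520

Σk³ = 2927520


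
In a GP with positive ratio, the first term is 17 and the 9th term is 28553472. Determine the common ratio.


r^(n-1) = aₙ/a₁
r^8 = 28553472/17 = 1679616
r = 1679616^(1/8)
= ±6; taking r > 0 gives r = 6

r = 6


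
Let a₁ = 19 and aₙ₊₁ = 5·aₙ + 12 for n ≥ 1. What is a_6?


Computing step by step:
a_1 = 19
a_2 = 107
a_3 = 547
a_4 = 2747
a_5 = 13747
a_6 = 68747


a_6 = 68747


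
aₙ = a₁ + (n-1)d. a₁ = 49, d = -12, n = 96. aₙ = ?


aₙ = a₁ + (n-1)d
= 49 + (96-1)×-12
= 49 - 1140
= -1091

a_96 = -1091


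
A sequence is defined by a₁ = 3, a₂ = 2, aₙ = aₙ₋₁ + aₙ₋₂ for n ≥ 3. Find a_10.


Computing iteratively: 3, 2, 5, 7, 12, 19, 31, 50, 81, 131
a_10 = 131

a_10 = 131


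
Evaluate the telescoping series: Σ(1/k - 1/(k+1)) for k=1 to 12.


Telescoping: adjacent terms cancel.
= 1/1 - 1/13
= 1 - 1/13 = 12/13

Sum = 12/13


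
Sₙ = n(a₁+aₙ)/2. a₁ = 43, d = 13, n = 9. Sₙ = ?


aₙ = 43 + (9-1)×13 = 147
Sₙ = n(a₁+aₙ)/2 = 9×(43+147)/2
= 9×190/2 = 855

S_9 = 855


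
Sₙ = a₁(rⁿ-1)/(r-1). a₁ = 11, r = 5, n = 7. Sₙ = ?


Sₙ = 11×(5^7 - 1)/(5 - 1)
= 11×(78125 - 1)/4
= 11×78124/4
= 214841

S_7 = 214841


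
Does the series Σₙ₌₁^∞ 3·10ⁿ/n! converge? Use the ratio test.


aₙ = 3·10^n/n!
a_{n+1}/aₙ = 10^(n+1)/(n+1)! × n!/10^n  (constant 3 cancels)
= 10/(n+1)
L = lim(n→∞) 10/(n+1) = 0
L < 1 → series CONVERGES

Converges (ratio test: L = 0 < 1)


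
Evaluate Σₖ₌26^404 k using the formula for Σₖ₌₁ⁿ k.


Σₖ₌26^404 k = Σₖ₌₁^404 k − Σₖ₌₁^25 k
= 404·405/2 − 25·26/2
= 81810 − 325 = 81485

Σk = 81485


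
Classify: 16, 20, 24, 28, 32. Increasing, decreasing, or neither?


Differences: 4, 4, 4, 4
All differences > 0 → strictly INCREASING

Monotonically increasing


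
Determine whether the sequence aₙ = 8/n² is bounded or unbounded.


a₁ = 8, a₂ = 8/4, a₃ = 8/9, ...
0 < aₙ ≤ 8 for all n ≥ 1
The sequence IS bounded

Bounded (0 < aₙ ≤ 8)


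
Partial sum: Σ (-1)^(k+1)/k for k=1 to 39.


S = 1 - 1/2 + 1/3 - 1/4 + 1/5 - 1/6 + 1/7 - 1/8 ± ...
= 0.7058
(Full series converges to +ln(2) ≈ +0.6931)

S_39 = 0.7058


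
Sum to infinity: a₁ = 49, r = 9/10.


S∞ = a₁/(1-r) = 49/(1 - 9/10)
= 49/(1/10)
= 490

S∞ = 490


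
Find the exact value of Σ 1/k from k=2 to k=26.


Σₖ₌2^26 1/k = 1/2 + 1/3 + 1/4 + ... + 1/26
= 25472027467/8923714800
≈ 2.8544

Sum = 25472027467/8923714800 ≈ 2.8544


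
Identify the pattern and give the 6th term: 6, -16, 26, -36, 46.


Pattern: alternating sign, magnitude arithmetic (d=10)
Terms: 6, -16, 26, -36, 46
Next term = -56

Next term = -56


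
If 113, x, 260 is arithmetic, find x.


AM = (113 + 260)/2 = 373/2 = 186.5

AM = 186.5


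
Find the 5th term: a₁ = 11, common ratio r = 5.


aₙ = a₁·r^(n-1)
= 11×5^4
= 11×625
= 6875

a_5 = 6875


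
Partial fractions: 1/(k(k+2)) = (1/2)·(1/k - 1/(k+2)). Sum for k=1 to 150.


1/(k(k+2)) = (1/2)·(1/k - 1/(k+2)) (partial fractions)
Telescoping: Σ = (1/2)·(1 + 1/2 - 1/151 - 1/152) = 34125/45904

Sum = 34125/45904


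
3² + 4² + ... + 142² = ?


Σₖ₌3^142 k² = Σₖ₌₁^142 k² − Σₖ₌₁^2 k²
= 142·143·285/6 − 2·3·5/6
= 964535 − 5 = 964530

Σk² = 964530


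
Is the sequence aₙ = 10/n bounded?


a₁ = 10, a₂ = 10/2, a₃ = 10/3, ...
0 < aₙ ≤ 10 for all n ≥ 1
Lower bound: 0, Upper bound: 10
The sequence IS bounded

Bounded (0 < aₙ ≤ 10)


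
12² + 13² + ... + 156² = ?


Σₖ₌12^156 k² = Σₖ₌₁^156 k² − Σₖ₌₁^11 k²
= 156·157·313/6 − 11·12·23/6
= 1277666 − 506 = 1277160

Σk² = 1277160


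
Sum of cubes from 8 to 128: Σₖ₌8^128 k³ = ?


Σₖ₌8^128 k³ = [128·129/2]² − [7·8/2]²
= 68161536 − 784 = 68160752

Σk³ = 68160752


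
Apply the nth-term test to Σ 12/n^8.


lim(n→∞) 12/n^8 = 0
lim aₙ = 0 → nth-term test is INCONCLUSIVE
(Need other tests; this is actually a convergent p-series with p=8 > 1)

Inconclusive (lim aₙ = 0; need another test)


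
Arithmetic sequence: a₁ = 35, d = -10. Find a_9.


aₙ = a₁ + (n-1)d
= 35 + (9-1)×-10
= 35 - 80
= -45

a_9 = -45


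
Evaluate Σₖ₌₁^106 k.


n(n+1)/2 = 106×107/2 = 11342/2 = 5671

Σk = 5671


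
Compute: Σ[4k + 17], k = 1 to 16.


Σ(4k+17) = 4·Σk + 17·n
= 4·136 + 17·16
= 544 + 272 = 816

Σ = 816


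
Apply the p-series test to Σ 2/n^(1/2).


p-series test: Σ c/n^p converges if p > 1, diverges if p ≤ 1 (constant c > 0 doesn't affect convergence).
p = 1/2
1/2 ≤ 1 → DIVERGES

Diverges (p = 1/2 ≤ 1)


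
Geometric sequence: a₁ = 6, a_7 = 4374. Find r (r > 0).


r^(n-1) = aₙ/a₁
r^6 = 4374/6 = 729
r = 729^(1/6)
= ±3; taking r > 0 gives r = 3

r = 3


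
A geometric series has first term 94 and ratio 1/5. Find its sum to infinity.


S∞ = a₁/(1-r) = 94/(1 - 1/5)
= 94/(4/5)
= 235/2

S∞ = 235/2


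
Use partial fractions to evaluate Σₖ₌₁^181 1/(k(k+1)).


1/(k(k+1)) = 1/k - 1/(k+1) (partial fractions)
Telescoping: Σ = 1 - 1/182 = 181/182

Sum = 181/182


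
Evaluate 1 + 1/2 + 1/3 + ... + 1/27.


H_27 = 1/1 + 1/2 + 1/3 + ... + 1/27
= 312536252003/80313433200
≈ 3.8915

H_27 = 312536252003/80313433200 ≈ 3.8915


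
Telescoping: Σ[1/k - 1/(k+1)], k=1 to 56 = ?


Telescoping: adjacent terms cancel.
= 1/1 - 1/57
= 1 - 1/57 = 56/57

Sum = 56/57


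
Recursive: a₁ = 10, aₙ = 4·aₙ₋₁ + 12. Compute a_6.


Computing step by step:
a_1 = 10
a_2 = 52
a_3 = 220
a_4 = 892
a_5 = 3580
a_6 = 14332


a_6 = 14332


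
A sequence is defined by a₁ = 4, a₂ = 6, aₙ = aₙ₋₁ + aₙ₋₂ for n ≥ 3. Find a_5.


Computing iteratively: 4, 6, 10, 16, 26
a_5 = 26

a_5 = 26


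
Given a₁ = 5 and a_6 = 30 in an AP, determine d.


d = (aₙ - a₁)/(n-1)
= (30 - 5)/(6-1)
= 25/5 = 5

d = 5


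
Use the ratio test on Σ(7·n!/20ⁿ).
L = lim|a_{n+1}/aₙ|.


aₙ = 7·n!/20^n
a_{n+1}/aₙ = (n+1)!/20^(n+1) × 20^n/n!  (constant 7 cancels)
= (n+1)/20
L = lim(n→∞) (n+1)/20 = ∞
L > 1 → series DIVERGES

Diverges (ratio test: L = ∞ > 1)


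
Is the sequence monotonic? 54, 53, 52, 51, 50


Differences: -1, -1, -1, -1
All differences < 0 → strictly DECREASING

Monotonically decreasing


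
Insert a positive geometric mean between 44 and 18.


GM = √(44×18) = √792 = 28.1425

GM = 28.1425


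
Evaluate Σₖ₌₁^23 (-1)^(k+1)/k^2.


S = 1 - 1/4 + 1/9 - 1/16 + 1/25 - 1/36 + 1/49 - 1/64 ± ...
= 0.8234
(Full series converges to +π²/12 ≈ +0.8225)

S_23 = 0.8234


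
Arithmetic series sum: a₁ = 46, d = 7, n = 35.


aₙ = 46 + (35-1)×7 = 284
Sₙ = n(a₁+aₙ)/2 = 35×(46+284)/2
= 35×330/2 = 5775

S_35 = 5775


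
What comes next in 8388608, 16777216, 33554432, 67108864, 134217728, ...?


Pattern: powers of 2: 2ⁿ
Terms: 8388608, 16777216, 33554432, 67108864, 134217728
Next term = 268435456

Next term = 268435456


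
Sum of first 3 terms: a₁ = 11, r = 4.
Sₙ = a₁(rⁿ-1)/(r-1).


Sₙ = 11×(4^3 - 1)/(4 - 1)
= 11×(64 - 1)/3
= 11×63/3
= 231

S_3 = 231


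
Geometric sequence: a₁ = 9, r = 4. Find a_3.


aₙ = a₁·r^(n-1)
= 9×4^2
= 9×16
= 144

a_3 = 144


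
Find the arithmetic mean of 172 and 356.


AM = (172 + 356)/2 = 528/2 = 264

AM = 264


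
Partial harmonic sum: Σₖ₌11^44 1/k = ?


Σₖ₌11^44 1/k = 1/11 + 1/12 + 1/13 + ... + 1/44
= 13599602363903961529/9419588158802421600
≈ 1.4438

Sum = 13599602363903961529/9419588158802421600 ≈ 1.4438


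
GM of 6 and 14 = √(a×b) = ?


GM = √(6×14) = √84 = 9.1652

GM = 9.1652


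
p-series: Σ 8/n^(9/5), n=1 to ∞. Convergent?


p-series test: Σ c/n^p converges if p > 1, diverges if p ≤ 1 (constant c > 0 doesn't affect convergence).
p = 9/5
9/5 > 1 → CONVERGES

Converges (p = 9/5 > 1)


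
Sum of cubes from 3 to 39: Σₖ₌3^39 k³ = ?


Σₖ₌3^39 k³ = [39·40/2]² − [2·3/2]²
= 608400 − 9 = 608391

Σk³ = 608391


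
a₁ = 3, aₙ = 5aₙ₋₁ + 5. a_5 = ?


Computing step by step:
a_1 = 3
a_2 = 20
a_3 = 105
a_4 = 530
a_5 = 2655


a_5 = 2655


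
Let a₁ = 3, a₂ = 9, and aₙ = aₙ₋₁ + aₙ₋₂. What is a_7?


Computing iteratively: 3, 9, 12, 21, 33, 54, 87
a_7 = 87

a_7 = 87


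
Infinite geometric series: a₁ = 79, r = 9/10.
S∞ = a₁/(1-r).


S∞ = a₁/(1-r) = 79/(1 - 9/10)
= 79/(1/10)
= 790

S∞ = 790


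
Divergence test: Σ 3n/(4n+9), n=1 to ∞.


lim(n→∞) 3n/(4n+9) = 3/4 = 3/4  (divide numerator and denominator by n)
lim aₙ = 3/4 ≠ 0 → series DIVERGES

Diverges (lim aₙ = 3/4 ≠ 0)


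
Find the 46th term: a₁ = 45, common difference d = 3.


aₙ = a₁ + (n-1)d
= 45 + (46-1)×3
= 45 + 135
= 180

a_46 = 180


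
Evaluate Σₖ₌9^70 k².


Σₖ₌9^70 k² = Σₖ₌₁^70 k² − Σₖ₌₁^8 k²
= 70·71·141/6 − 8·9·17/6
= 116795 − 204 = 116591

Σk² = 116591


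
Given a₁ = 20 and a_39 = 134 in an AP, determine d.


d = (aₙ - a₁)/(n-1)
= (134 - 20)/(39-1)
= 114/38 = 3

d = 3


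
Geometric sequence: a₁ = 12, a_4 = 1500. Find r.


r^(n-1) = aₙ/a₁
r^3 = 1500/12 = 125
r = 125^(1/3)
= 5

r = 5


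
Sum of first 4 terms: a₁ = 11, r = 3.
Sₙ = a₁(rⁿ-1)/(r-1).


Sₙ = 11×(3^4 - 1)/(3 - 1)
= 11×(81 - 1)/2
= 11×80/2
= 440

S_4 = 440


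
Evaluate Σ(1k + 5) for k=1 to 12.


Σ(1k+5) = 1·Σk + 5·n
= 1·78 + 5·12
= 78 + 60 = 138

Σ = 138


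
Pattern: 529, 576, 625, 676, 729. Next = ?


Pattern: perfect squares: n²
Terms: 529, 576, 625, 676, 729
Next term = 784

Next term = 784


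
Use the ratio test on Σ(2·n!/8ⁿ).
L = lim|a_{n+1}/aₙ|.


aₙ = 2·n!/8^n
a_{n+1}/aₙ = (n+1)!/8^(n+1) × 8^n/n!  (constant 2 cancels)
= (n+1)/8
L = lim(n→∞) (n+1)/8 = ∞
L > 1 → series DIVERGES

Diverges (ratio test: L = ∞ > 1)


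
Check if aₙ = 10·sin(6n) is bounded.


For all n, -1 ≤ sin(6n) ≤ 1, so -10 ≤ 10·sin(6n) ≤ 10
Lower bound: -10, Upper bound: 10
The sequence IS bounded

Bounded (-10 ≤ aₙ ≤ 10)


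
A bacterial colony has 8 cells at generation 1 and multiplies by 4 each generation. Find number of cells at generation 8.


aₙ = a₁·r^(n-1)
= 8×4^7
= 8×16384
= 131072

a_8 = 131072


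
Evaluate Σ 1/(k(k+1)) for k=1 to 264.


1/(k(k+1)) = 1/k - 1/(k+1) (partial fractions)
Telescoping: Σ = 1 - 1/265 = 264/265

Sum = 264/265


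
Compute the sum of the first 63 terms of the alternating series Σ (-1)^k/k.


S = -1 + 1/2 - 1/3 + 1/4 - 1/5 + 1/6 - 1/7 + 1/8 ± ...
= -0.701
(Full series converges to -ln(2) ≈ -0.6931)

S_63 = -0.701


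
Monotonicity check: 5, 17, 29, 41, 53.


Differences: 12, 12, 12, 12
All differences > 0 → strictly INCREASING

Monotonically increasing


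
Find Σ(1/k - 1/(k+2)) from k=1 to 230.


Telescoping with gap 2: two head and two tail terms survive.
= (1 + 1/2) - (1/231 + 1/232)
= 3/2 - 1/231 - 1/232 = 79925/53592

Sum = 79925/53592


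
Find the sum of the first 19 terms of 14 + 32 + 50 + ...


aₙ = 14 + (19-1)×18 = 338
Sₙ = n(a₁+aₙ)/2 = 19×(14+338)/2
= 19×352/2 = 3344

S_19 = 3344


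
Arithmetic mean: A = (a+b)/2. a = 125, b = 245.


AM = (125 + 245)/2 = 370/2 = 185

AM = 185


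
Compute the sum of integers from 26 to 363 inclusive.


Σₖ₌26^363 k = Σₖ₌₁^363 k − Σₖ₌₁^25 k
= 363·364/2 − 25·26/2
= 66066 − 325 = 65741

Σk = 65741


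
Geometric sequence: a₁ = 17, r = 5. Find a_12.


aₙ = a₁·r^(n-1)
= 17×5^11
= 17×48828125
= 830078125

a_12 = 830078125


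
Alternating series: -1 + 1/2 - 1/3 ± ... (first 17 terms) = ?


S = -1 + 1/2 - 1/3 + 1/4 - 1/5 + 1/6 - 1/7 + 1/8 ± ...
= -0.7217
(Full series converges to -ln(2) ≈ -0.6931)

S_17 = -0.7217


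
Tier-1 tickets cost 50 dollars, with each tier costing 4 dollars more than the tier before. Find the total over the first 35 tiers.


aₙ = 50 + (35-1)×4 = 186
Sₙ = n(a₁+aₙ)/2 = 35×(50+186)/2
= 35×236/2 = 4130

S_35 = 4130
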